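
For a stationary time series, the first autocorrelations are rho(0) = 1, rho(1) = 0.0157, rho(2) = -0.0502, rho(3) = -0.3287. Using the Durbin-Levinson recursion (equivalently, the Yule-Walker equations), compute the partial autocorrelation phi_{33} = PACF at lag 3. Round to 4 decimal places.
\phi_{33} = -0.3280

The PACF at lag k is phi_{kk}, the last component of the solution
to the Yule-Walker system G_k phi = r_k where
  (G_k)_{ij} = rho(|i - j|), (r_k)_i = rho(i), i,j = 1..k.
Equivalently, Durbin-Levinson gives phi_{kk} iteratively:
  phi_{11} = rho(1)
  phi_{kk} = [rho(k) - sum_{j=1..k-1} phi_{k-1,j} rho(k-j)]
            / [1 - sum_{j=1..k-1} phi_{k-1,j} rho(j)],
  phi_{k,j} = phi_{k-1,j} - phi_{kk} phi_{k-1,k-j},  j = 1..k-1.
Step k = 1:
  phi_11 = rho(1) = 0.0157.
Step k = 2:
  phi_22 = [rho(2) - phi_11 rho(1)] / [1 - phi_11 rho(1)] = [-0.0502 - (0.0157)(0.0157)] / [1 - (0.0157)(0.0157)]
         = -0.05044649 / 0.99975351 = -0.050459.
  Update: phi_21 = phi_11 - phi_22 phi_11 = 0.0157 - (-0.050459)(0.0157) = 0.016492.
Step k = 3:
  phi_33 = [rho(3) - phi_21 rho(2) - phi_22 rho(1)] / [1 - phi_21 rho(1) - phi_22 rho(2)]
    numerator   = -0.3287 - (0.016492)(-0.0502) - (-0.050459)(0.0157) = -0.32707989
    denominator = 1 - (0.016492)(0.0157) - (-0.050459)(-0.0502) = 0.99720803
  phi_33 = -0.32707989 / 0.99720803 = -0.328.
Therefore phi_{33} = -0.3280.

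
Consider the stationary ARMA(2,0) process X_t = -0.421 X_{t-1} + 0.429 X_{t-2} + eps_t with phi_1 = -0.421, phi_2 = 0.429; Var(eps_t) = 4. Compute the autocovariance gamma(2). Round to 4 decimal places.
\gamma(2) = 7.9422

Multiply the model equation by X_{t-k} and take expectations. With theta_0 = psi_0 = 1 and psi_j the MA(infinity) weights, this gives
  gamma(k) - sum_i phi_i gamma(k-i) = c_k,
  c_k = sigma^2 * sum_{j=k..q} theta_j psi_{j-k}   (c_k = 0 for k > q),
using gamma(-m) = gamma(m).
Pure AR (q = 0): c_0 = sigma^2 = 4, c_k = 0 for k >= 1.
Equations for k = 0, 1, 2 (AR order 2, c_2 = 0):
  (E0) gamma(0) = phi_1 gamma(1) + phi_2 gamma(2) + c_0
  (E1) gamma(1) = phi_1 gamma(0) + phi_2 gamma(1) + c_1
  (E2) gamma(2) = phi_1 gamma(1) + phi_2 gamma(0)
From (E1): gamma(1) = A gamma(0) + B with
  A = phi_1 / (1 - phi_2) = -0.421 / 0.571 = -0.737303,   B = c_1 / (1 - phi_2) = 0 / 0.571 = 0.
Insert (E2) into (E0): gamma(0) (1 - phi_2^2) = phi_1 (1 + phi_2) gamma(1) + c_0.
  phi_1 (1 + phi_2) = (-0.421)(1.429) = -0.601609,   1 - phi_2^2 = 0.815959.
Replace gamma(1) by A gamma(0) + B and collect gamma(0):
  gamma(0) [0.815959 - (-0.601609)(-0.737303)] = c_0 = 4
  gamma(0) * 0.372391 = 4
  gamma(0) = 4 / 0.372391 = 10.741401.
  gamma(1) = A gamma(0) = (-0.737303)(10.741401) = -7.919667.
  gamma(2) = phi_1 gamma(1) + phi_2 gamma(0) = (-0.421)(-7.919667) + (0.429)(10.741401) = 7.942241.
Therefore gamma(2) = 7.9422 (to 4 decimal places).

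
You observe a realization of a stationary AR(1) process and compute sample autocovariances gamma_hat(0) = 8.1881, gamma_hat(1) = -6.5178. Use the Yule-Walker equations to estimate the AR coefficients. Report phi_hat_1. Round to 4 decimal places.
\hat\phi_{1} = -0.7960

The Yule-Walker equations for an AR(p) process read, in matrix form,
  Gamma_p phi = r_p,   with   (Gamma_p)_{ij} = gamma(|i - j|),
                       (r_p)_i = gamma(i),   i,j = 1..p.
Substitute the sample gammas (Toeplitz matrix and right-hand side of size 1):
  Gamma_p = [[8.1881]]
  r_p     = [-6.5178]
With p = 1 this is the single equation gamma(0) phi_1 = gamma(1):
  phi_hat_1 = gamma(1) / gamma(0) = -6.5178 / 8.1881 = -0.7960.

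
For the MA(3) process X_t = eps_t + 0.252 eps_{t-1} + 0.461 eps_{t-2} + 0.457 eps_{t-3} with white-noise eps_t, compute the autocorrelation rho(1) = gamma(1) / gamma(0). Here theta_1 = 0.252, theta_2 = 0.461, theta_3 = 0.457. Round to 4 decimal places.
\rho(1) = 0.3898

For an MA(q) process with theta_0 = 1, the autocovariance is
  gamma(k) = sigma^2 * sum_{i=0..q-k} theta_i * theta_{i+k},
and rho(k) = gamma(k) / gamma(0). Sigma^2 cancels.
  numerator   = (1)*(0.252) + (0.252)*(0.461) + (0.461)*(0.457) = 0.578849.
  denominator = (1)^2 + (0.252)^2 + (0.461)^2 + (0.457)^2 = 1.484874.
  rho(1) = 0.578849 / 1.484874 = 0.3898.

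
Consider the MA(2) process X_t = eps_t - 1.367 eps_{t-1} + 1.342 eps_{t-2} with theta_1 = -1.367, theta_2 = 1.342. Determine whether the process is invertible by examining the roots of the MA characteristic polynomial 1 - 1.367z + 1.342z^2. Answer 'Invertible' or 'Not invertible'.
\text{Not invertible}

The MA(q) characteristic polynomial is P(z) = 1 - 1.367z + 1.342z^2.
Invertibility requires all roots to lie outside the unit circle, i.e. |z| > 1 for every root.
Set 1 + (-1.367) z + (1.342) z^2 = 0, i.e. a z^2 + b z + c = 0 with a = 1.342, b = -1.367, c = 1.
Discriminant D = b^2 - 4ac = (-1.367)^2 - 4*(1.342)*1 = 1.868689 - (5.368) = -3.499311.
D < 0, so the roots are the complex-conjugate pair z = (-b +/- i sqrt(-D)) / (2a) = 0.5093 +/- 0.697i.
For a conjugate pair |z|^2 = z * conj(z) = (product of roots) = c/a = 1/(1.342) = 0.745156, so |z| = sqrt(0.745156) = 0.8632 for both roots.
Moduli of all roots: 0.8632, 0.8632.
All moduli strictly greater than 1? No.
Verdict: Not invertible.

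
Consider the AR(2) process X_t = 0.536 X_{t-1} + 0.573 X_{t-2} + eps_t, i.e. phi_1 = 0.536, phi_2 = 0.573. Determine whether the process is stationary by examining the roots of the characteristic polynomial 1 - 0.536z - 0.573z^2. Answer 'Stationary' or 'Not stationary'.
\text{Not stationary}

The AR(p) characteristic polynomial is P(z) = 1 - 0.536z - 0.573z^2.
Stationarity requires all roots to lie outside the unit circle, i.e. |z| > 1 for every root.
Set 1 + (-0.536) z + (-0.573) z^2 = 0, i.e. a z^2 + b z + c = 0 with a = -0.573, b = -0.536, c = 1.
Discriminant D = b^2 - 4ac = (-0.536)^2 - 4*(-0.573)*1 = 0.287296 - (-2.292) = 2.579296.
D >= 0, so the roots are real: z = (-b +/- sqrt(D)) / (2a) = (0.536 +/- 1.606019) / (-1.146).
  z_1 = (0.536 + 1.606019) / (-1.146) = -1.8691,   |z_1| = 1.8691.
  z_2 = (0.536 - 1.606019) / (-1.146) = 0.9337,   |z_2| = 0.9337.
Moduli of all roots: 1.8691, 0.9337.
All moduli strictly greater than 1? No.
Verdict: Not stationary.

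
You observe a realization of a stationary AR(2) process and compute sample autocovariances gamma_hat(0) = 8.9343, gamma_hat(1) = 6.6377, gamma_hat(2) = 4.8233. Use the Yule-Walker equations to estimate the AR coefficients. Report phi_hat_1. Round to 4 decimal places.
\hat\phi_{1} = 0.7630

The Yule-Walker equations for an AR(p) process read, in matrix form,
  Gamma_p phi = r_p,   with   (Gamma_p)_{ij} = gamma(|i - j|),
                       (r_p)_i = gamma(i),   i,j = 1..p.
Substitute the sample gammas (Toeplitz matrix and right-hand side of size 2):
  Gamma_p = [[8.9343, 6.6377], [6.6377, 8.9343]]
  r_p     = [6.6377, 4.8233]
Written out:
  8.9343 phi_1 + 6.6377 phi_2 = 6.6377
  6.6377 phi_1 + 8.9343 phi_2 = 4.8233
Solve by Cramer's rule:
  det = gamma(0)^2 - gamma(1)^2 = (8.9343)^2 - (6.6377)^2 = 79.82171649 - 44.05906129 = 35.7626552
  phi_hat_1 = [gamma(1) gamma(0) - gamma(1) gamma(2)] / det = [(6.6377)(8.9343) - (6.6377)(4.8233)] / 35.7626552 = 27.2875847 / 35.7626552 = 0.763
  phi_hat_2 = [gamma(0) gamma(2) - gamma(1)^2] / det = [(8.9343)(4.8233) - (6.6377)^2] / 35.7626552 = -0.9662521 / 35.7626552 = -0.027
So phi_hat = [0.7630, -0.0270].
Therefore phi_hat_1 = 0.7630.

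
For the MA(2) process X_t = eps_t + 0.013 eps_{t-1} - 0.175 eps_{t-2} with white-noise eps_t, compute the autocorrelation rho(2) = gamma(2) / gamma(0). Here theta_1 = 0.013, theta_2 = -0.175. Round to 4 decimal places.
\rho(2) = -0.1698

For an MA(q) process with theta_0 = 1, the autocovariance is
  gamma(k) = sigma^2 * sum_{i=0..q-k} theta_i * theta_{i+k},
and rho(k) = gamma(k) / gamma(0). Sigma^2 cancels.
  numerator   = (1)*(-0.175) = -0.175.
  denominator = (1)^2 + (0.013)^2 + (-0.175)^2 = 1.030794.
  rho(2) = -0.175 / 1.030794 = -0.1698.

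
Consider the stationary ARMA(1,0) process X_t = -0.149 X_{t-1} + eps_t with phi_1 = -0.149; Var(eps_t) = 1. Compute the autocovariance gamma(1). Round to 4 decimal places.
\gamma(1) = -0.1524

Multiply the model equation by X_{t-k} and take expectations. With theta_0 = psi_0 = 1 and psi_j the MA(infinity) weights, this gives
  gamma(k) - sum_i phi_i gamma(k-i) = c_k,
  c_k = sigma^2 * sum_{j=k..q} theta_j psi_{j-k}   (c_k = 0 for k > q),
using gamma(-m) = gamma(m).
Pure AR (q = 0): c_0 = sigma^2 = 1, c_k = 0 for k >= 1.
Equations for k = 0 and k = 1 (AR order 1):
  gamma(0) = phi_1 gamma(1) + c_0
  gamma(1) = phi_1 gamma(0) + c_1
Substituting the second into the first: gamma(0) (1 - phi_1^2) = c_0 + phi_1 c_1, so
  gamma(0) = c_0 / (1 - phi_1^2) = 1 / (1 - (-0.149)^2) = 1 / 0.977799 = 1.022705.
  gamma(1) = phi_1 gamma(0) = (-0.149)(1.022705) = -0.152383.
Therefore gamma(1) = -0.1524 (to 4 decimal places).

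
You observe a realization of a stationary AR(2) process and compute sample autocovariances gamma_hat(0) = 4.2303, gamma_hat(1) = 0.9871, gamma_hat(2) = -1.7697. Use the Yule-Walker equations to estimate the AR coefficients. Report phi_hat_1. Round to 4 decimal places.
\hat\phi_{1} = 0.3500

The Yule-Walker equations for an AR(p) process read, in matrix form,
  Gamma_p phi = r_p,   with   (Gamma_p)_{ij} = gamma(|i - j|),
                       (r_p)_i = gamma(i),   i,j = 1..p.
Substitute the sample gammas (Toeplitz matrix and right-hand side of size 2):
  Gamma_p = [[4.2303, 0.9871], [0.9871, 4.2303]]
  r_p     = [0.9871, -1.7697]
Written out:
  4.2303 phi_1 + 0.9871 phi_2 = 0.9871
  0.9871 phi_1 + 4.2303 phi_2 = -1.7697
Solve by Cramer's rule:
  det = gamma(0)^2 - gamma(1)^2 = (4.2303)^2 - (0.9871)^2 = 17.89543809 - 0.97436641 = 16.92107168
  phi_hat_1 = [gamma(1) gamma(0) - gamma(1) gamma(2)] / det = [(0.9871)(4.2303) - (0.9871)(-1.7697)] / 16.92107168 = 5.9226 / 16.92107168 = 0.35
  phi_hat_2 = [gamma(0) gamma(2) - gamma(1)^2] / det = [(4.2303)(-1.7697) - (0.9871)^2] / 16.92107168 = -8.46072832 / 16.92107168 = -0.5
So phi_hat = [0.3500, -0.5000].
Therefore phi_hat_1 = 0.3500.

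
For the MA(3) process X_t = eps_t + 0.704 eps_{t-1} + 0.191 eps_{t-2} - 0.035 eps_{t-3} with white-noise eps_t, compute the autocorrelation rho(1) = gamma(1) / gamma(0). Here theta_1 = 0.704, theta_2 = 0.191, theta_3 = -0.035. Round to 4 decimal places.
\rho(1) = 0.5425

For an MA(q) process with theta_0 = 1, the autocovariance is
  gamma(k) = sigma^2 * sum_{i=0..q-k} theta_i * theta_{i+k},
and rho(k) = gamma(k) / gamma(0). Sigma^2 cancels.
  numerator   = (1)*(0.704) + (0.704)*(0.191) + (0.191)*(-0.035) = 0.831779.
  denominator = (1)^2 + (0.704)^2 + (0.191)^2 + (-0.035)^2 = 1.533322.
  rho(1) = 0.831779 / 1.533322 = 0.5425.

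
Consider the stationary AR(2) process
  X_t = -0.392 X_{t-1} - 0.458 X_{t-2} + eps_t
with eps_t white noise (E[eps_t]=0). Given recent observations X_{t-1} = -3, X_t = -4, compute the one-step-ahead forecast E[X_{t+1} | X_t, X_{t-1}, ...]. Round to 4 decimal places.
E[X_{t+1} \mid \mathcal F_t] = 2.9420

For an AR(p) model X_t = c + sum_i phi_i X_{t-i} + eps_t, the
one-step-ahead conditional mean is
  E[X_{t+1} | X_t, ...] = c + sum_i phi_i X_{t+1-i}.
Substitute known values:
  E[X_{t+1} | ...] = (-0.392) * (-4) + (-0.458) * (-3)
                   = 2.9420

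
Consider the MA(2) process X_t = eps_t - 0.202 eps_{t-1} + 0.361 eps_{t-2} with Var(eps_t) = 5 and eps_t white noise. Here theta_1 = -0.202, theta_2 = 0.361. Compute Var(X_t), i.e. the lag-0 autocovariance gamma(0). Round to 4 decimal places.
\gamma(0) = 5.8556

For an MA(q) process X_t = eps_t + sum_i theta_i eps_{t-i} with
Var(eps_t) = sigma^2, the variance is
  gamma(0) = sigma^2 * (1 + sum_i theta_i^2).
  sum_i theta_i^2 = (-0.202)^2 + (0.361)^2 = 0.040804 + 0.130321 = 0.171125.
  gamma(0) = 5 * (1 + 0.171125) = 5 * 1.171125 = 5.855625, which rounds to 5.8556.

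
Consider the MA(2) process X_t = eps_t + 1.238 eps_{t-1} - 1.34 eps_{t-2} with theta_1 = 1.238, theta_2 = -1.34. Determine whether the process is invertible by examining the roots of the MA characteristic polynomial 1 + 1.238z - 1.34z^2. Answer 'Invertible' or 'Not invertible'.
\text{Not invertible}

The MA(q) characteristic polynomial is P(z) = 1 + 1.238z - 1.34z^2.
Invertibility requires all roots to lie outside the unit circle, i.e. |z| > 1 for every root.
Set 1 + (1.238) z + (-1.34) z^2 = 0, i.e. a z^2 + b z + c = 0 with a = -1.34, b = 1.238, c = 1.
Discriminant D = b^2 - 4ac = (1.238)^2 - 4*(-1.34)*1 = 1.532644 - (-5.36) = 6.892644.
D >= 0, so the roots are real: z = (-b +/- sqrt(D)) / (2a) = (-1.238 +/- 2.625385) / (-2.68).
  z_1 = (-1.238 + 2.625385) / (-2.68) = -0.5177,   |z_1| = 0.5177.
  z_2 = (-1.238 - 2.625385) / (-2.68) = 1.4416,   |z_2| = 1.4416.
Moduli of all roots: 0.5177, 1.4416.
All moduli strictly greater than 1? No.
Verdict: Not invertible.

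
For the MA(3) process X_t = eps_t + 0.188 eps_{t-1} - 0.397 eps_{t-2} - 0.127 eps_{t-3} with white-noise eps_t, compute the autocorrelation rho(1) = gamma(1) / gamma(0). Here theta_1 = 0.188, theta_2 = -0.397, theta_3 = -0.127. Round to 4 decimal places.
\rho(1) = 0.1355

For an MA(q) process with theta_0 = 1, the autocovariance is
  gamma(k) = sigma^2 * sum_{i=0..q-k} theta_i * theta_{i+k},
and rho(k) = gamma(k) / gamma(0). Sigma^2 cancels.
  numerator   = (1)*(0.188) + (0.188)*(-0.397) + (-0.397)*(-0.127) = 0.163783.
  denominator = (1)^2 + (0.188)^2 + (-0.397)^2 + (-0.127)^2 = 1.209082.
  rho(1) = 0.163783 / 1.209082 = 0.1355.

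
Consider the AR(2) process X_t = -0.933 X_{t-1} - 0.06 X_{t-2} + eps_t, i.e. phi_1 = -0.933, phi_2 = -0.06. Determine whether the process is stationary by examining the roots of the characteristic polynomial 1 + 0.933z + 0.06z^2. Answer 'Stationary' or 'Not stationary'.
\text{Stationary}

The AR(p) characteristic polynomial is P(z) = 1 + 0.933z + 0.06z^2.
Stationarity requires all roots to lie outside the unit circle, i.e. |z| > 1 for every root.
Set 1 + (0.933) z + (0.06) z^2 = 0, i.e. a z^2 + b z + c = 0 with a = 0.06, b = 0.933, c = 1.
Discriminant D = b^2 - 4ac = (0.933)^2 - 4*(0.06)*1 = 0.870489 - (0.24) = 0.630489.
D >= 0, so the roots are real: z = (-b +/- sqrt(D)) / (2a) = (-0.933 +/- 0.794033) / (0.12).
  z_1 = (-0.933 + 0.794033) / (0.12) = -1.1581,   |z_1| = 1.1581.
  z_2 = (-0.933 - 0.794033) / (0.12) = -14.3919,   |z_2| = 14.3919.
Moduli of all roots: 1.1581, 14.3919.
All moduli strictly greater than 1? Yes.
Verdict: Stationary.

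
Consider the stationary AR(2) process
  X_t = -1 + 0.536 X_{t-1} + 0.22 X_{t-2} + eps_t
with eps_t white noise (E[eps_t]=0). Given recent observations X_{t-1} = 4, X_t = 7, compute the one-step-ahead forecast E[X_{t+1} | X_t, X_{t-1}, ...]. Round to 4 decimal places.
E[X_{t+1} \mid \mathcal F_t] = 3.6320

For an AR(p) model X_t = c + sum_i phi_i X_{t-i} + eps_t, the
one-step-ahead conditional mean is
  E[X_{t+1} | X_t, ...] = c + sum_i phi_i X_{t+1-i}.
Substitute known values:
  E[X_{t+1} | ...] = -1 + (0.536) * (7) + (0.22) * (4)
                   = 3.6320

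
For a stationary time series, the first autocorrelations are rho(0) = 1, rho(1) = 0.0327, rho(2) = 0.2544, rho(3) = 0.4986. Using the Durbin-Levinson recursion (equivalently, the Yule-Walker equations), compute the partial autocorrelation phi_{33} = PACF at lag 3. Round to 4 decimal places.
\phi_{33} = 0.5179

The PACF at lag k is phi_{kk}, the last component of the solution
to the Yule-Walker system G_k phi = r_k where
  (G_k)_{ij} = rho(|i - j|), (r_k)_i = rho(i), i,j = 1..k.
Equivalently, Durbin-Levinson gives phi_{kk} iteratively:
  phi_{11} = rho(1)
  phi_{kk} = [rho(k) - sum_{j=1..k-1} phi_{k-1,j} rho(k-j)]
            / [1 - sum_{j=1..k-1} phi_{k-1,j} rho(j)],
  phi_{k,j} = phi_{k-1,j} - phi_{kk} phi_{k-1,k-j},  j = 1..k-1.
Step k = 1:
  phi_11 = rho(1) = 0.0327.
Step k = 2:
  phi_22 = [rho(2) - phi_11 rho(1)] / [1 - phi_11 rho(1)] = [0.2544 - (0.0327)(0.0327)] / [1 - (0.0327)(0.0327)]
         = 0.25333071 / 0.99893071 = 0.253602.
  Update: phi_21 = phi_11 - phi_22 phi_11 = 0.0327 - (0.253602)(0.0327) = 0.024407.
Step k = 3:
  phi_33 = [rho(3) - phi_21 rho(2) - phi_22 rho(1)] / [1 - phi_21 rho(1) - phi_22 rho(2)]
    numerator   = 0.4986 - (0.024407)(0.2544) - (0.253602)(0.0327) = 0.48409802
    denominator = 1 - (0.024407)(0.0327) - (0.253602)(0.2544) = 0.93468556
  phi_33 = 0.48409802 / 0.93468556 = 0.5179.
Therefore phi_{33} = 0.5179.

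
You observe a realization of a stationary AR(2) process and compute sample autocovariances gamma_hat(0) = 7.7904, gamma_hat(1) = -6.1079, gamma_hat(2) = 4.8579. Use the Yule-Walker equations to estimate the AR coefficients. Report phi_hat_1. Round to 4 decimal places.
\hat\phi_{1} = -0.7660

The Yule-Walker equations for an AR(p) process read, in matrix form,
  Gamma_p phi = r_p,   with   (Gamma_p)_{ij} = gamma(|i - j|),
                       (r_p)_i = gamma(i),   i,j = 1..p.
Substitute the sample gammas (Toeplitz matrix and right-hand side of size 2):
  Gamma_p = [[7.7904, -6.1079], [-6.1079, 7.7904]]
  r_p     = [-6.1079, 4.8579]
Written out:
  7.7904 phi_1 - 6.1079 phi_2 = -6.1079
  -6.1079 phi_1 + 7.7904 phi_2 = 4.8579
Solve by Cramer's rule:
  det = gamma(0)^2 - gamma(1)^2 = (7.7904)^2 - (-6.1079)^2 = 60.69033216 - 37.30644241 = 23.38388975
  phi_hat_1 = [gamma(1) gamma(0) - gamma(1) gamma(2)] / det = [(-6.1079)(7.7904) - (-6.1079)(4.8579)] / 23.38388975 = -17.91141675 / 23.38388975 = -0.766
  phi_hat_2 = [gamma(0) gamma(2) - gamma(1)^2] / det = [(7.7904)(4.8579) - (-6.1079)^2] / 23.38388975 = 0.53854175 / 23.38388975 = 0.023
So phi_hat = [-0.7660, 0.0230].
Therefore phi_hat_1 = -0.7660.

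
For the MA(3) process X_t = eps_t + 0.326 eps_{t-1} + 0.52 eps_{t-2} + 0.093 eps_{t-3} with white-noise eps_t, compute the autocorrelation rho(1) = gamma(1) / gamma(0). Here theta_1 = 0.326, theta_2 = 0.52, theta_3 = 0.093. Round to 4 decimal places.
\rho(1) = 0.3926

For an MA(q) process with theta_0 = 1, the autocovariance is
  gamma(k) = sigma^2 * sum_{i=0..q-k} theta_i * theta_{i+k},
and rho(k) = gamma(k) / gamma(0). Sigma^2 cancels.
  numerator   = (1)*(0.326) + (0.326)*(0.52) + (0.52)*(0.093) = 0.54388.
  denominator = (1)^2 + (0.326)^2 + (0.52)^2 + (0.093)^2 = 1.385325.
  rho(1) = 0.54388 / 1.385325 = 0.3926.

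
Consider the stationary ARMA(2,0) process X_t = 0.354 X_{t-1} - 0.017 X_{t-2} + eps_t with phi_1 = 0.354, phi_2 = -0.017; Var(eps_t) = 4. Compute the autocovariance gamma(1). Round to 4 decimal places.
\gamma(1) = 1.5847

Multiply the model equation by X_{t-k} and take expectations. With theta_0 = psi_0 = 1 and psi_j the MA(infinity) weights, this gives
  gamma(k) - sum_i phi_i gamma(k-i) = c_k,
  c_k = sigma^2 * sum_{j=k..q} theta_j psi_{j-k}   (c_k = 0 for k > q),
using gamma(-m) = gamma(m).
Pure AR (q = 0): c_0 = sigma^2 = 4, c_k = 0 for k >= 1.
Equations for k = 0, 1, 2 (AR order 2, c_2 = 0):
  (E0) gamma(0) = phi_1 gamma(1) + phi_2 gamma(2) + c_0
  (E1) gamma(1) = phi_1 gamma(0) + phi_2 gamma(1) + c_1
  (E2) gamma(2) = phi_1 gamma(1) + phi_2 gamma(0)
From (E1): gamma(1) = A gamma(0) + B with
  A = phi_1 / (1 - phi_2) = 0.354 / 1.017 = 0.348083,   B = c_1 / (1 - phi_2) = 0 / 1.017 = 0.
Insert (E2) into (E0): gamma(0) (1 - phi_2^2) = phi_1 (1 + phi_2) gamma(1) + c_0.
  phi_1 (1 + phi_2) = (0.354)(0.983) = 0.347982,   1 - phi_2^2 = 0.999711.
Replace gamma(1) by A gamma(0) + B and collect gamma(0):
  gamma(0) [0.999711 - (0.347982)(0.348083)] = c_0 = 4
  gamma(0) * 0.878585 = 4
  gamma(0) = 4 / 0.878585 = 4.552778.
  gamma(1) = A gamma(0) = (0.348083)(4.552778) = 1.584743.
Therefore gamma(1) = 1.5847 (to 4 decimal places).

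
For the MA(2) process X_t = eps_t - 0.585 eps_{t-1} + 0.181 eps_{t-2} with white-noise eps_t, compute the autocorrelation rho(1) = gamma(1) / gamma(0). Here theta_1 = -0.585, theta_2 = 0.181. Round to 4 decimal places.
\rho(1) = -0.5025

For an MA(q) process with theta_0 = 1, the autocovariance is
  gamma(k) = sigma^2 * sum_{i=0..q-k} theta_i * theta_{i+k},
and rho(k) = gamma(k) / gamma(0). Sigma^2 cancels.
  numerator   = (1)*(-0.585) + (-0.585)*(0.181) = -0.690885.
  denominator = (1)^2 + (-0.585)^2 + (0.181)^2 = 1.374986.
  rho(1) = -0.690885 / 1.374986 = -0.5025.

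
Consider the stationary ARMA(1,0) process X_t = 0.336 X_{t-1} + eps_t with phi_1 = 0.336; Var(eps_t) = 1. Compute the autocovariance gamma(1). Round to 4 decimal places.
\gamma(1) = 0.3788

Multiply the model equation by X_{t-k} and take expectations. With theta_0 = psi_0 = 1 and psi_j the MA(infinity) weights, this gives
  gamma(k) - sum_i phi_i gamma(k-i) = c_k,
  c_k = sigma^2 * sum_{j=k..q} theta_j psi_{j-k}   (c_k = 0 for k > q),
using gamma(-m) = gamma(m).
Pure AR (q = 0): c_0 = sigma^2 = 1, c_k = 0 for k >= 1.
Equations for k = 0 and k = 1 (AR order 1):
  gamma(0) = phi_1 gamma(1) + c_0
  gamma(1) = phi_1 gamma(0) + c_1
Substituting the second into the first: gamma(0) (1 - phi_1^2) = c_0 + phi_1 c_1, so
  gamma(0) = c_0 / (1 - phi_1^2) = 1 / (1 - (0.336)^2) = 1 / 0.887104 = 1.127264.
  gamma(1) = phi_1 gamma(0) = (0.336)(1.127264) = 0.378761.
Therefore gamma(1) = 0.3788 (to 4 decimal places).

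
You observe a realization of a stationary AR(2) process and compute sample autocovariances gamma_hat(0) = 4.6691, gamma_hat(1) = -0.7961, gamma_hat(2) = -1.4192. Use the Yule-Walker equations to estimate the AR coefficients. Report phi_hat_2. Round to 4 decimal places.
\hat\phi_{2} = -0.3430

The Yule-Walker equations for an AR(p) process read, in matrix form,
  Gamma_p phi = r_p,   with   (Gamma_p)_{ij} = gamma(|i - j|),
                       (r_p)_i = gamma(i),   i,j = 1..p.
Substitute the sample gammas (Toeplitz matrix and right-hand side of size 2):
  Gamma_p = [[4.6691, -0.7961], [-0.7961, 4.6691]]
  r_p     = [-0.7961, -1.4192]
Written out:
  4.6691 phi_1 - 0.7961 phi_2 = -0.7961
  -0.7961 phi_1 + 4.6691 phi_2 = -1.4192
Solve by Cramer's rule:
  det = gamma(0)^2 - gamma(1)^2 = (4.6691)^2 - (-0.7961)^2 = 21.80049481 - 0.63377521 = 21.1667196
  phi_hat_1 = [gamma(1) gamma(0) - gamma(1) gamma(2)] / det = [(-0.7961)(4.6691) - (-0.7961)(-1.4192)] / 21.1667196 = -4.84689563 / 21.1667196 = -0.229
  phi_hat_2 = [gamma(0) gamma(2) - gamma(1)^2] / det = [(4.6691)(-1.4192) - (-0.7961)^2] / 21.1667196 = -7.26016193 / 21.1667196 = -0.343
So phi_hat = [-0.2290, -0.3430].
Therefore phi_hat_2 = -0.3430.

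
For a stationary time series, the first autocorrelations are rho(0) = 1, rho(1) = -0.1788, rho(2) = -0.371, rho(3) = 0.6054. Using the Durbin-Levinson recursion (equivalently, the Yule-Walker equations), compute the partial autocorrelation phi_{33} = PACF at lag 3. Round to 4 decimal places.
\phi_{33} = 0.5461

The PACF at lag k is phi_{kk}, the last component of the solution
to the Yule-Walker system G_k phi = r_k where
  (G_k)_{ij} = rho(|i - j|), (r_k)_i = rho(i), i,j = 1..k.
Equivalently, Durbin-Levinson gives phi_{kk} iteratively:
  phi_{11} = rho(1)
  phi_{kk} = [rho(k) - sum_{j=1..k-1} phi_{k-1,j} rho(k-j)]
            / [1 - sum_{j=1..k-1} phi_{k-1,j} rho(j)],
  phi_{k,j} = phi_{k-1,j} - phi_{kk} phi_{k-1,k-j},  j = 1..k-1.
Step k = 1:
  phi_11 = rho(1) = -0.1788.
Step k = 2:
  phi_22 = [rho(2) - phi_11 rho(1)] / [1 - phi_11 rho(1)] = [-0.371 - (-0.1788)(-0.1788)] / [1 - (-0.1788)(-0.1788)]
         = -0.40296944 / 0.96803056 = -0.416278.
  Update: phi_21 = phi_11 - phi_22 phi_11 = -0.1788 - (-0.416278)(-0.1788) = -0.25323.
Step k = 3:
  phi_33 = [rho(3) - phi_21 rho(2) - phi_22 rho(1)] / [1 - phi_21 rho(1) - phi_22 rho(2)]
    numerator   = 0.6054 - (-0.25323)(-0.371) - (-0.416278)(-0.1788) = 0.43702107
    denominator = 1 - (-0.25323)(-0.1788) - (-0.416278)(-0.371) = 0.80028341
  phi_33 = 0.43702107 / 0.80028341 = 0.5461.
Therefore phi_{33} = 0.5461.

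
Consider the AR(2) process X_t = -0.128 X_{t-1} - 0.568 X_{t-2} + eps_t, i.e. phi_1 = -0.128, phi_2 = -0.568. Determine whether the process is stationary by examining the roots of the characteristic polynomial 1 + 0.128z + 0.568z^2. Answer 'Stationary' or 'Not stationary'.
\text{Stationary}

The AR(p) characteristic polynomial is P(z) = 1 + 0.128z + 0.568z^2.
Stationarity requires all roots to lie outside the unit circle, i.e. |z| > 1 for every root.
Set 1 + (0.128) z + (0.568) z^2 = 0, i.e. a z^2 + b z + c = 0 with a = 0.568, b = 0.128, c = 1.
Discriminant D = b^2 - 4ac = (0.128)^2 - 4*(0.568)*1 = 0.016384 - (2.272) = -2.255616.
D < 0, so the roots are the complex-conjugate pair z = (-b +/- i sqrt(-D)) / (2a) = -0.1127 +/- 1.3221i.
For a conjugate pair |z|^2 = z * conj(z) = (product of roots) = c/a = 1/(0.568) = 1.760563, so |z| = sqrt(1.760563) = 1.3269 for both roots.
Moduli of all roots: 1.3269, 1.3269.
All moduli strictly greater than 1? Yes.
Verdict: Stationary.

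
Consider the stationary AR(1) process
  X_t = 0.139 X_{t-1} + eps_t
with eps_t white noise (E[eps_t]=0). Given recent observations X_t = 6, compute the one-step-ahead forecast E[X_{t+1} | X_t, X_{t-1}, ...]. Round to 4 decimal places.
E[X_{t+1} \mid \mathcal F_t] = 0.8340

For an AR(p) model X_t = c + sum_i phi_i X_{t-i} + eps_t, the
one-step-ahead conditional mean is
  E[X_{t+1} | X_t, ...] = c + sum_i phi_i X_{t+1-i}.
Substitute known values:
  E[X_{t+1} | ...] = (0.139) * (6)
                   = 0.8340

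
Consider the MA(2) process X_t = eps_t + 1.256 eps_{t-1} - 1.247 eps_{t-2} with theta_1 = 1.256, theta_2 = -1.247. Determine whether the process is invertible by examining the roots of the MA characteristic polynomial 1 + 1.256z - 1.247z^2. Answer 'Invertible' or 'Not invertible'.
\text{Not invertible}

The MA(q) characteristic polynomial is P(z) = 1 + 1.256z - 1.247z^2.
Invertibility requires all roots to lie outside the unit circle, i.e. |z| > 1 for every root.
Set 1 + (1.256) z + (-1.247) z^2 = 0, i.e. a z^2 + b z + c = 0 with a = -1.247, b = 1.256, c = 1.
Discriminant D = b^2 - 4ac = (1.256)^2 - 4*(-1.247)*1 = 1.577536 - (-4.988) = 6.565536.
D >= 0, so the roots are real: z = (-b +/- sqrt(D)) / (2a) = (-1.256 +/- 2.56233) / (-2.494).
  z_1 = (-1.256 + 2.56233) / (-2.494) = -0.5238,   |z_1| = 0.5238.
  z_2 = (-1.256 - 2.56233) / (-2.494) = 1.531,   |z_2| = 1.531.
Moduli of all roots: 0.5238, 1.5310.
All moduli strictly greater than 1? No.
Verdict: Not invertible.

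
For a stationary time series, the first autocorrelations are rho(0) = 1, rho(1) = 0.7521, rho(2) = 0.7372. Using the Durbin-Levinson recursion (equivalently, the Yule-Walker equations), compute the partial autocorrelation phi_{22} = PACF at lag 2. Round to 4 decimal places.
\phi_{22} = 0.3950

The PACF at lag k is phi_{kk}, the last component of the solution
to the Yule-Walker system G_k phi = r_k where
  (G_k)_{ij} = rho(|i - j|), (r_k)_i = rho(i), i,j = 1..k.
Equivalently, Durbin-Levinson gives phi_{kk} iteratively:
  phi_{11} = rho(1)
  phi_{kk} = [rho(k) - sum_{j=1..k-1} phi_{k-1,j} rho(k-j)]
            / [1 - sum_{j=1..k-1} phi_{k-1,j} rho(j)],
  phi_{k,j} = phi_{k-1,j} - phi_{kk} phi_{k-1,k-j},  j = 1..k-1.
Step k = 1:
  phi_11 = rho(1) = 0.7521.
Step k = 2:
  phi_22 = [rho(2) - phi_11 rho(1)] / [1 - phi_11 rho(1)] = [0.7372 - (0.7521)(0.7521)] / [1 - (0.7521)(0.7521)]
         = 0.17154559 / 0.43434559 = 0.395.
Therefore phi_{22} = 0.3950.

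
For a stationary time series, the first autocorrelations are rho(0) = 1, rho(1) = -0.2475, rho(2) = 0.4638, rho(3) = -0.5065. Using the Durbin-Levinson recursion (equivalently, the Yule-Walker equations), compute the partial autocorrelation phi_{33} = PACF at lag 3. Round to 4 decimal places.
\phi_{33} = -0.4370

The PACF at lag k is phi_{kk}, the last component of the solution
to the Yule-Walker system G_k phi = r_k where
  (G_k)_{ij} = rho(|i - j|), (r_k)_i = rho(i), i,j = 1..k.
Equivalently, Durbin-Levinson gives phi_{kk} iteratively:
  phi_{11} = rho(1)
  phi_{kk} = [rho(k) - sum_{j=1..k-1} phi_{k-1,j} rho(k-j)]
            / [1 - sum_{j=1..k-1} phi_{k-1,j} rho(j)],
  phi_{k,j} = phi_{k-1,j} - phi_{kk} phi_{k-1,k-j},  j = 1..k-1.
Step k = 1:
  phi_11 = rho(1) = -0.2475.
Step k = 2:
  phi_22 = [rho(2) - phi_11 rho(1)] / [1 - phi_11 rho(1)] = [0.4638 - (-0.2475)(-0.2475)] / [1 - (-0.2475)(-0.2475)]
         = 0.40254375 / 0.93874375 = 0.428811.
  Update: phi_21 = phi_11 - phi_22 phi_11 = -0.2475 - (0.428811)(-0.2475) = -0.141369.
Step k = 3:
  phi_33 = [rho(3) - phi_21 rho(2) - phi_22 rho(1)] / [1 - phi_21 rho(1) - phi_22 rho(2)]
    numerator   = -0.5065 - (-0.141369)(0.4638) - (0.428811)(-0.2475) = -0.33480219
    denominator = 1 - (-0.141369)(-0.2475) - (0.428811)(0.4638) = 0.76612852
  phi_33 = -0.33480219 / 0.76612852 = -0.437.
Therefore phi_{33} = -0.4370.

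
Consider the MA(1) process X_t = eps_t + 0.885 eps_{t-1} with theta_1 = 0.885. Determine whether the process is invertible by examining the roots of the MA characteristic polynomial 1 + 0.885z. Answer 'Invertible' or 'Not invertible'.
\text{Invertible}

The MA(q) characteristic polynomial is P(z) = 1 + 0.885z.
Invertibility requires all roots to lie outside the unit circle, i.e. |z| > 1 for every root.
This is linear in z: 1 + (0.885) z = 0  =>  z = -1/(0.885) = -1.129944,  |z| = 1.129944.
Moduli of all roots: 1.1299.
All moduli strictly greater than 1? Yes.
Verdict: Invertible.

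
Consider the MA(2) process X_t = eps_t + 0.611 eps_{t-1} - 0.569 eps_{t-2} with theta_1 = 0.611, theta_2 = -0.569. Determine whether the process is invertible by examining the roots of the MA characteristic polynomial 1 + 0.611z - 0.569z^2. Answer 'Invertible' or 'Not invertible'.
\text{Not invertible}

The MA(q) characteristic polynomial is P(z) = 1 + 0.611z - 0.569z^2.
Invertibility requires all roots to lie outside the unit circle, i.e. |z| > 1 for every root.
Set 1 + (0.611) z + (-0.569) z^2 = 0, i.e. a z^2 + b z + c = 0 with a = -0.569, b = 0.611, c = 1.
Discriminant D = b^2 - 4ac = (0.611)^2 - 4*(-0.569)*1 = 0.373321 - (-2.276) = 2.649321.
D >= 0, so the roots are real: z = (-b +/- sqrt(D)) / (2a) = (-0.611 +/- 1.627673) / (-1.138).
  z_1 = (-0.611 + 1.627673) / (-1.138) = -0.8934,   |z_1| = 0.8934.
  z_2 = (-0.611 - 1.627673) / (-1.138) = 1.9672,   |z_2| = 1.9672.
Moduli of all roots: 0.8934, 1.9672.
All moduli strictly greater than 1? No.
Verdict: Not invertible.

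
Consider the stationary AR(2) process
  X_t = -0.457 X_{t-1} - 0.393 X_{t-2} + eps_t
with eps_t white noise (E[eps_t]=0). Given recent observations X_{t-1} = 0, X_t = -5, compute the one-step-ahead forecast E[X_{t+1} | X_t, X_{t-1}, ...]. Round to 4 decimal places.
E[X_{t+1} \mid \mathcal F_t] = 2.2850

For an AR(p) model X_t = c + sum_i phi_i X_{t-i} + eps_t, the
one-step-ahead conditional mean is
  E[X_{t+1} | X_t, ...] = c + sum_i phi_i X_{t+1-i}.
Substitute known values:
  E[X_{t+1} | ...] = (-0.457) * (-5) + (-0.393) * (0)
                   = 2.2850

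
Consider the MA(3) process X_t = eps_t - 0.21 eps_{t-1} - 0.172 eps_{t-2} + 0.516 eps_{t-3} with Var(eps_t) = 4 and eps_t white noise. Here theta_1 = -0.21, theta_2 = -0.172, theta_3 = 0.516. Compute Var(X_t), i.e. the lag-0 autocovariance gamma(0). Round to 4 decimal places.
\gamma(0) = 5.3598

For an MA(q) process X_t = eps_t + sum_i theta_i eps_{t-i} with
Var(eps_t) = sigma^2, the variance is
  gamma(0) = sigma^2 * (1 + sum_i theta_i^2).
  sum_i theta_i^2 = (-0.21)^2 + (-0.172)^2 + (0.516)^2 = 0.0441 + 0.029584 + 0.266256 = 0.33994.
  gamma(0) = 4 * (1 + 0.33994) = 4 * 1.33994 = 5.35976, which rounds to 5.3598.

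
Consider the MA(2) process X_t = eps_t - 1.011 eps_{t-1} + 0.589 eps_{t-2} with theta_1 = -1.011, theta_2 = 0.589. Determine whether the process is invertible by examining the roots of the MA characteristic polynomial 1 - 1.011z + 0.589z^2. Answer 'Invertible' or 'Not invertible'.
\text{Invertible}

The MA(q) characteristic polynomial is P(z) = 1 - 1.011z + 0.589z^2.
Invertibility requires all roots to lie outside the unit circle, i.e. |z| > 1 for every root.
Set 1 + (-1.011) z + (0.589) z^2 = 0, i.e. a z^2 + b z + c = 0 with a = 0.589, b = -1.011, c = 1.
Discriminant D = b^2 - 4ac = (-1.011)^2 - 4*(0.589)*1 = 1.022121 - (2.356) = -1.333879.
D < 0, so the roots are the complex-conjugate pair z = (-b +/- i sqrt(-D)) / (2a) = 0.8582 +/- 0.9804i.
For a conjugate pair |z|^2 = z * conj(z) = (product of roots) = c/a = 1/(0.589) = 1.697793, so |z| = sqrt(1.697793) = 1.303 for both roots.
Moduli of all roots: 1.3030, 1.3030.
All moduli strictly greater than 1? Yes.
Verdict: Invertible.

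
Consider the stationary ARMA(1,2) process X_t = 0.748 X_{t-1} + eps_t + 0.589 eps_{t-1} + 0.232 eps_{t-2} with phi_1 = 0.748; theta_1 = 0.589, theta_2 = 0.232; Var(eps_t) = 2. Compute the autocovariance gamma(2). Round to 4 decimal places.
\gamma(2) = 8.7848

Multiply the model equation by X_{t-k} and take expectations. With theta_0 = psi_0 = 1 and psi_j the MA(infinity) weights, this gives
  gamma(k) - sum_i phi_i gamma(k-i) = c_k,
  c_k = sigma^2 * sum_{j=k..q} theta_j psi_{j-k}   (c_k = 0 for k > q),
using gamma(-m) = gamma(m).
psi-weights needed (psi_j = theta_j + sum_i phi_i psi_{j-i}):
  psi_1 = theta_1 + phi_1 = 0.589 + (0.748) = 1.337
  psi_2 = theta_2 + phi_1 psi_1 = 0.232 + (0.748)(1.337) = 1.232076
Right-hand sides:
  c_0 = sigma^2 (1 + theta_1 psi_1 + theta_2 psi_2) = 2 * (1 + (0.589)(1.337) + (0.232)(1.232076)) = 2 * 2.073335 = 4.146669
  c_1 = sigma^2 (theta_1 + theta_2 psi_1) = 2 * (0.589 + (0.232)(1.337)) = 1.798368
  c_2 = sigma^2 theta_2 = 2 * (0.232) = 0.464
Equations for k = 0 and k = 1 (AR order 1):
  gamma(0) = phi_1 gamma(1) + c_0
  gamma(1) = phi_1 gamma(0) + c_1
Substituting the second into the first: gamma(0) (1 - phi_1^2) = c_0 + phi_1 c_1, so
  gamma(0) = (c_0 + phi_1 c_1) / (1 - phi_1^2) = (4.146669 + (0.748)(1.798368)) / (1 - (0.748)^2) = 5.491849 / 0.440496 = 12.46742.
  gamma(1) = phi_1 gamma(0) + c_1 = (0.748)(12.46742) + (1.798368) = 11.123998.
For k = 2: gamma(2) = phi_1 gamma(1) + c_2
  = (0.748)(11.123998) + (0.464) = 8.78475.
Therefore gamma(2) = 8.7848 (to 4 decimal places).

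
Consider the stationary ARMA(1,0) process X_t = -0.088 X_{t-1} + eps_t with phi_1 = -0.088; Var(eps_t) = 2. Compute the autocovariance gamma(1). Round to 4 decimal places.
\gamma(1) = -0.1774

Multiply the model equation by X_{t-k} and take expectations. With theta_0 = psi_0 = 1 and psi_j the MA(infinity) weights, this gives
  gamma(k) - sum_i phi_i gamma(k-i) = c_k,
  c_k = sigma^2 * sum_{j=k..q} theta_j psi_{j-k}   (c_k = 0 for k > q),
using gamma(-m) = gamma(m).
Pure AR (q = 0): c_0 = sigma^2 = 2, c_k = 0 for k >= 1.
Equations for k = 0 and k = 1 (AR order 1):
  gamma(0) = phi_1 gamma(1) + c_0
  gamma(1) = phi_1 gamma(0) + c_1
Substituting the second into the first: gamma(0) (1 - phi_1^2) = c_0 + phi_1 c_1, so
  gamma(0) = c_0 / (1 - phi_1^2) = 2 / (1 - (-0.088)^2) = 2 / 0.992256 = 2.015609.
  gamma(1) = phi_1 gamma(0) = (-0.088)(2.015609) = -0.177374.
Therefore gamma(1) = -0.1774 (to 4 decimal places).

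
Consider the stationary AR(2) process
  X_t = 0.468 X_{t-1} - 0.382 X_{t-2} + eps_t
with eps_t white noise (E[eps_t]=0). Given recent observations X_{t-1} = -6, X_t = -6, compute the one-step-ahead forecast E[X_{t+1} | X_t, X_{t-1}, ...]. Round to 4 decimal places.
E[X_{t+1} \mid \mathcal F_t] = -0.5160

For an AR(p) model X_t = c + sum_i phi_i X_{t-i} + eps_t, the
one-step-ahead conditional mean is
  E[X_{t+1} | X_t, ...] = c + sum_i phi_i X_{t+1-i}.
Substitute known values:
  E[X_{t+1} | ...] = (0.468) * (-6) + (-0.382) * (-6)
                   = -0.5160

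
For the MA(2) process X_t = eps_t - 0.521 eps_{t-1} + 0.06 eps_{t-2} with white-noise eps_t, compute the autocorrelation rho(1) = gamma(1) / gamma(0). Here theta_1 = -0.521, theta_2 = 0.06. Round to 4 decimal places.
\rho(1) = -0.4331

For an MA(q) process with theta_0 = 1, the autocovariance is
  gamma(k) = sigma^2 * sum_{i=0..q-k} theta_i * theta_{i+k},
and rho(k) = gamma(k) / gamma(0). Sigma^2 cancels.
  numerator   = (1)*(-0.521) + (-0.521)*(0.06) = -0.55226.
  denominator = (1)^2 + (-0.521)^2 + (0.06)^2 = 1.275041.
  rho(1) = -0.55226 / 1.275041 = -0.4331.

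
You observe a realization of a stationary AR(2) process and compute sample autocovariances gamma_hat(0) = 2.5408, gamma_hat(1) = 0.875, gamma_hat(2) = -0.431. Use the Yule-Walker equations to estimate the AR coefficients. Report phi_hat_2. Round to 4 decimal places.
\hat\phi_{2} = -0.3270

The Yule-Walker equations for an AR(p) process read, in matrix form,
  Gamma_p phi = r_p,   with   (Gamma_p)_{ij} = gamma(|i - j|),
                       (r_p)_i = gamma(i),   i,j = 1..p.
Substitute the sample gammas (Toeplitz matrix and right-hand side of size 2):
  Gamma_p = [[2.5408, 0.875], [0.875, 2.5408]]
  r_p     = [0.875, -0.431]
Written out:
  2.5408 phi_1 + 0.875 phi_2 = 0.875
  0.875 phi_1 + 2.5408 phi_2 = -0.431
Solve by Cramer's rule:
  det = gamma(0)^2 - gamma(1)^2 = (2.5408)^2 - (0.875)^2 = 6.45566464 - 0.765625 = 5.69003964
  phi_hat_1 = [gamma(1) gamma(0) - gamma(1) gamma(2)] / det = [(0.875)(2.5408) - (0.875)(-0.431)] / 5.69003964 = 2.600325 / 5.69003964 = 0.457
  phi_hat_2 = [gamma(0) gamma(2) - gamma(1)^2] / det = [(2.5408)(-0.431) - (0.875)^2] / 5.69003964 = -1.8607098 / 5.69003964 = -0.327
So phi_hat = [0.4570, -0.3270].
Therefore phi_hat_2 = -0.3270.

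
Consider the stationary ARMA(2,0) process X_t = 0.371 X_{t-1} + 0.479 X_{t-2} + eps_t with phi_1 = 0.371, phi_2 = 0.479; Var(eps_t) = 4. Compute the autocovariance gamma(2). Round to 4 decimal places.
\gamma(2) = 7.8266

Multiply the model equation by X_{t-k} and take expectations. With theta_0 = psi_0 = 1 and psi_j the MA(infinity) weights, this gives
  gamma(k) - sum_i phi_i gamma(k-i) = c_k,
  c_k = sigma^2 * sum_{j=k..q} theta_j psi_{j-k}   (c_k = 0 for k > q),
using gamma(-m) = gamma(m).
Pure AR (q = 0): c_0 = sigma^2 = 4, c_k = 0 for k >= 1.
Equations for k = 0, 1, 2 (AR order 2, c_2 = 0):
  (E0) gamma(0) = phi_1 gamma(1) + phi_2 gamma(2) + c_0
  (E1) gamma(1) = phi_1 gamma(0) + phi_2 gamma(1) + c_1
  (E2) gamma(2) = phi_1 gamma(1) + phi_2 gamma(0)
From (E1): gamma(1) = A gamma(0) + B with
  A = phi_1 / (1 - phi_2) = 0.371 / 0.521 = 0.712092,   B = c_1 / (1 - phi_2) = 0 / 0.521 = 0.
Insert (E2) into (E0): gamma(0) (1 - phi_2^2) = phi_1 (1 + phi_2) gamma(1) + c_0.
  phi_1 (1 + phi_2) = (0.371)(1.479) = 0.548709,   1 - phi_2^2 = 0.770559.
Replace gamma(1) by A gamma(0) + B and collect gamma(0):
  gamma(0) [0.770559 - (0.548709)(0.712092)] = c_0 = 4
  gamma(0) * 0.379828 = 4
  gamma(0) = 4 / 0.379828 = 10.531092.
  gamma(1) = A gamma(0) = (0.712092)(10.531092) = 7.499108.
  gamma(2) = phi_1 gamma(1) + phi_2 gamma(0) = (0.371)(7.499108) + (0.479)(10.531092) = 7.826562.
Therefore gamma(2) = 7.8266 (to 4 decimal places).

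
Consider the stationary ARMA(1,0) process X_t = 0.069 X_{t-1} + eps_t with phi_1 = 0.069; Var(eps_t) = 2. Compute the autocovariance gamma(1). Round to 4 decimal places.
\gamma(1) = 0.1387

Multiply the model equation by X_{t-k} and take expectations. With theta_0 = psi_0 = 1 and psi_j the MA(infinity) weights, this gives
  gamma(k) - sum_i phi_i gamma(k-i) = c_k,
  c_k = sigma^2 * sum_{j=k..q} theta_j psi_{j-k}   (c_k = 0 for k > q),
using gamma(-m) = gamma(m).
Pure AR (q = 0): c_0 = sigma^2 = 2, c_k = 0 for k >= 1.
Equations for k = 0 and k = 1 (AR order 1):
  gamma(0) = phi_1 gamma(1) + c_0
  gamma(1) = phi_1 gamma(0) + c_1
Substituting the second into the first: gamma(0) (1 - phi_1^2) = c_0 + phi_1 c_1, so
  gamma(0) = c_0 / (1 - phi_1^2) = 2 / (1 - (0.069)^2) = 2 / 0.995239 = 2.009568.
  gamma(1) = phi_1 gamma(0) = (0.069)(2.009568) = 0.13866.
Therefore gamma(1) = 0.1387 (to 4 decimal places).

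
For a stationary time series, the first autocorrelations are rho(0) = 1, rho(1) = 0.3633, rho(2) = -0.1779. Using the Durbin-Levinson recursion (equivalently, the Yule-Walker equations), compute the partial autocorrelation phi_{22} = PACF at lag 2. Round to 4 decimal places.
\phi_{22} = -0.3570

The PACF at lag k is phi_{kk}, the last component of the solution
to the Yule-Walker system G_k phi = r_k where
  (G_k)_{ij} = rho(|i - j|), (r_k)_i = rho(i), i,j = 1..k.
Equivalently, Durbin-Levinson gives phi_{kk} iteratively:
  phi_{11} = rho(1)
  phi_{kk} = [rho(k) - sum_{j=1..k-1} phi_{k-1,j} rho(k-j)]
            / [1 - sum_{j=1..k-1} phi_{k-1,j} rho(j)],
  phi_{k,j} = phi_{k-1,j} - phi_{kk} phi_{k-1,k-j},  j = 1..k-1.
Step k = 1:
  phi_11 = rho(1) = 0.3633.
Step k = 2:
  phi_22 = [rho(2) - phi_11 rho(1)] / [1 - phi_11 rho(1)] = [-0.1779 - (0.3633)(0.3633)] / [1 - (0.3633)(0.3633)]
         = -0.30988689 / 0.86801311 = -0.357.
Therefore phi_{22} = -0.3570.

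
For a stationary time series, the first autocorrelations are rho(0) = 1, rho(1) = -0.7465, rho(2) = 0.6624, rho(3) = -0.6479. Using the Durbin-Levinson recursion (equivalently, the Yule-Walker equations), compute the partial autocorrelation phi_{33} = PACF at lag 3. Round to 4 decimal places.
\phi_{33} = -0.2240

The PACF at lag k is phi_{kk}, the last component of the solution
to the Yule-Walker system G_k phi = r_k where
  (G_k)_{ij} = rho(|i - j|), (r_k)_i = rho(i), i,j = 1..k.
Equivalently, Durbin-Levinson gives phi_{kk} iteratively:
  phi_{11} = rho(1)
  phi_{kk} = [rho(k) - sum_{j=1..k-1} phi_{k-1,j} rho(k-j)]
            / [1 - sum_{j=1..k-1} phi_{k-1,j} rho(j)],
  phi_{k,j} = phi_{k-1,j} - phi_{kk} phi_{k-1,k-j},  j = 1..k-1.
Step k = 1:
  phi_11 = rho(1) = -0.7465.
Step k = 2:
  phi_22 = [rho(2) - phi_11 rho(1)] / [1 - phi_11 rho(1)] = [0.6624 - (-0.7465)(-0.7465)] / [1 - (-0.7465)(-0.7465)]
         = 0.10513775 / 0.44273775 = 0.237472.
  Update: phi_21 = phi_11 - phi_22 phi_11 = -0.7465 - (0.237472)(-0.7465) = -0.569227.
Step k = 3:
  phi_33 = [rho(3) - phi_21 rho(2) - phi_22 rho(1)] / [1 - phi_21 rho(1) - phi_22 rho(2)]
    numerator   = -0.6479 - (-0.569227)(0.6624) - (0.237472)(-0.7465) = -0.09357113
    denominator = 1 - (-0.569227)(-0.7465) - (0.237472)(0.6624) = 0.41777049
  phi_33 = -0.09357113 / 0.41777049 = -0.224.
Therefore phi_{33} = -0.2240.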